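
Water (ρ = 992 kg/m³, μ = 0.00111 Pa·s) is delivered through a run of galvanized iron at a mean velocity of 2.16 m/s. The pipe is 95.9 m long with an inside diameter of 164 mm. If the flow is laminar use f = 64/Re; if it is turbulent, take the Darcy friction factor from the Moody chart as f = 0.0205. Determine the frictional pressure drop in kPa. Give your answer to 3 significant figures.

ΔP ≈ 27.7 kPa

Reynolds number Re = ρVD/μ = 992 · 2.16 · 0.164 / 0.00111 = 3.166e+05.
Re > 4000 → turbulent; use the Moody-chart value f = 0.0205.
Darcy-Weisbach: ΔP = f(L/D)(ρV²/2) = 0.0205·(95.9/0.164)·(992·2.16²/2) = 0.0205·584.8·2314 = 2.774e+04 Pa.
ΔP = 2.774e+04 Pa = 27.7 kPa.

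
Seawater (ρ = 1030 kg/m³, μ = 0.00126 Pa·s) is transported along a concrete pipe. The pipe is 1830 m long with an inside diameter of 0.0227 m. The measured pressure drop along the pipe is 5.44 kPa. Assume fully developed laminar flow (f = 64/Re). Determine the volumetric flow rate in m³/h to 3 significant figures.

Q ≈ 0.0554 m³/h

For laminar flow, f = 64/Re with Re = ρVD/μ, so Darcy-Weisbach reduces to ΔP = 32μLV/D². Solving for V: V = ΔP·D²/(32μL) = 5440·(0.0227)²/(32·0.00126·1830) = 0.03799 m/s.
Check: Re = ρVD/μ = 1030·0.03799·0.0227/0.00126 = 705 < 2300, so the laminar assumption holds.
Q = V·A = 0.03799·(π/4·0.0227²) = 1.538e-05 m³/s = 0.0554 m³/h.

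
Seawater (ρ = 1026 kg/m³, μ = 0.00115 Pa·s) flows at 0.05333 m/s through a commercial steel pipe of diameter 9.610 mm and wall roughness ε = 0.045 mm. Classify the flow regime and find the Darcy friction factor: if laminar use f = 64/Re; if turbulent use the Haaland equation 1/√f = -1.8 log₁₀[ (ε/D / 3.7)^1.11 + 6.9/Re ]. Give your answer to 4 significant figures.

f ≈ 0.1400

Re = ρVD/μ = 1026·0.05333·0.00961/0.00115 = 457.2.
Re < 2300 → laminar, so f = 64/Re = 0.14 (roughness is irrelevant in laminar flow).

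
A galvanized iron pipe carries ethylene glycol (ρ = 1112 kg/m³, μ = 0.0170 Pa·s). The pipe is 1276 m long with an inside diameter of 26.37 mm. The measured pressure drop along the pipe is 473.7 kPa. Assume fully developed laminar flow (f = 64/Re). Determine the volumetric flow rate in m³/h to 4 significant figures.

Q ≈ 0.9330 m³/h

For laminar flow, f = 64/Re with Re = ρVD/μ, so Darcy-Weisbach reduces to ΔP = 32μLV/D². Solving for V: V = ΔP·D²/(32μL) = 4.737e+05·(0.02637)²/(32·0.017·1276) = 0.4745 m/s.
Check: Re = ρVD/μ = 1112·0.4745·0.02637/0.017 = 818.5 < 2300, so the laminar assumption holds.
Q = V·A = 0.4745·(π/4·0.02637²) = 0.0002592 m³/s = 0.9330 m³/h.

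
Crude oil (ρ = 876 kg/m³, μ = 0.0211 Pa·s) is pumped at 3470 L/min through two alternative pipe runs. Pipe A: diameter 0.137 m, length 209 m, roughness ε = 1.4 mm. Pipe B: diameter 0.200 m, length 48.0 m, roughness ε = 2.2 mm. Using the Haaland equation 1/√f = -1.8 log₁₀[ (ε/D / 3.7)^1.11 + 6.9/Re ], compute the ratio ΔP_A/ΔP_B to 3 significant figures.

ΔP_A/ΔP_B ≈ 27.6

Pipe A: V = Q/A = 0.05783/0.01474 = 3.923 m/s; Re = 2.231e+04; ε/D = 0.0102; Haaland → f = 0.04063; ΔP_A = f(L/D)(ρV²/2) = 4.179e+05 Pa.
Pipe B: V = Q/A = 0.05783/0.03142 = 1.841 m/s; Re = 1.529e+04; ε/D = 0.011; Haaland → f = 0.0425; ΔP_B = f(L/D)(ρV²/2) = 1.514e+04 Pa.
ΔP_A/ΔP_B = 4.179e+05/1.514e+04 = 27.6.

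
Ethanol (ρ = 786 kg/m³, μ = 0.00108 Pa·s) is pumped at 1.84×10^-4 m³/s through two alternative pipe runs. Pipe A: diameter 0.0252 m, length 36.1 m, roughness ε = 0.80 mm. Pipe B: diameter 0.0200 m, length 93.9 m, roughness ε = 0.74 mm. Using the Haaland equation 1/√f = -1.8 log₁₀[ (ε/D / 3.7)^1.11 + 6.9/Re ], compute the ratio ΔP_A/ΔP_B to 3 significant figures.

ΔP_A/ΔP_B ≈ 0.116

Pipe A: V = Q/A = 0.000184/0.0004988 = 0.3689 m/s; Re = 6766; ε/D = 0.0317; Haaland → f = 0.06294; ΔP_A = f(L/D)(ρV²/2) = 4823 Pa.
Pipe B: V = Q/A = 0.000184/0.0003142 = 0.5857 m/s; Re = 8525; ε/D = 0.037; Haaland → f = 0.06583; ΔP_B = f(L/D)(ρV²/2) = 4.167e+04 Pa.
ΔP_A/ΔP_B = 4823/4.167e+04 = 0.116.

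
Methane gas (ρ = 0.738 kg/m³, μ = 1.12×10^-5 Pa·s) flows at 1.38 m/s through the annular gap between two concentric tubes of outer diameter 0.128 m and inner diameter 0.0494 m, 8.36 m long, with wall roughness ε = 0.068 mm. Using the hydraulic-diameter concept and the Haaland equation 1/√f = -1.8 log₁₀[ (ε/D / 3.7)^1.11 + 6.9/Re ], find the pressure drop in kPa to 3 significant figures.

Hydraulic diameter D_h = 4A/P = D_o - D_i = 0.128 - 0.0494 = 0.0786 m.
Re = ρVD_h/μ = 0.738·1.38·0.0786/1.12e-05 = 7147.
ε/D_h = 6.8e-05/0.0786 = 0.000865; Haaland gives 1/√f = -1.8 log₁₀[9.32e-05+0.000965] = 5.355, so f = 0.03487.
ΔP = f(L/D_h)(ρV²/2) = 0.03487·8.36/0.0786·0.7027 = 2.606 Pa.
ΔP = 0.00261 kPa.

ΔP ≈ 0.00261 kPa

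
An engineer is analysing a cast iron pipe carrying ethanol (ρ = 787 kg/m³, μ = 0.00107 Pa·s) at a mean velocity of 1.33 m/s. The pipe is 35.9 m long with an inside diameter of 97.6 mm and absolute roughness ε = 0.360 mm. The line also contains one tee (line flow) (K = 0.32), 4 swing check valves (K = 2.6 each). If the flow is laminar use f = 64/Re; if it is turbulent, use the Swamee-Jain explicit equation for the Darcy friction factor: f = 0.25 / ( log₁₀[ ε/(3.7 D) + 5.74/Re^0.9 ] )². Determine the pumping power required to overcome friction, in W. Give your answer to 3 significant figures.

Reynolds number Re = ρVD/μ = 787 · 1.33 · 0.0976 / 0.00107 = 9.548e+04.
Re > 4000 → turbulent. Relative roughness ε/D = 0.00036/0.0976 = 0.00369. Swamee-Jain: f = 0.25/(log₁₀[0.00369/3.7 + 5.74/9.548e+04^0.9])² = 0.25/(log₁₀[0.000997 + 0.000189])² = 0.25/(-2.926)² = 0.0292.
Total minor-loss coefficient ΣK = 1·0.32 + 4·2.6 = 10.7.
ΔP = [f·L/D + ΣK]·(ρV²/2) = [0.0292·35.9/0.0976 + 10.7]·(787·1.33²/2) = [10.74 + 10.7]·696.1 = 1.494e+04 Pa.
Q = V·A = 1.33·0.007482 = 0.00995 m³/s.
Pumping power P = QΔP = 0.00995·1.494e+04 = 148.6 W = 149 W.

P ≈ 149 W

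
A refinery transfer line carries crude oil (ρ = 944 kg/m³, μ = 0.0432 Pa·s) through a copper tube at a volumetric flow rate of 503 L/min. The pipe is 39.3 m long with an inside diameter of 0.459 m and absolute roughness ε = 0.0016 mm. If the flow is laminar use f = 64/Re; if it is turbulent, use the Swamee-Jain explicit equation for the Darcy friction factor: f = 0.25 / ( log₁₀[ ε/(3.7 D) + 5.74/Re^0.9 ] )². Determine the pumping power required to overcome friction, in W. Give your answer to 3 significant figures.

P ≈ 0.110 W

Q = 503 L/min = 503/60000 = 0.008383 m³/s.
Cross-sectional area A = πD²/4 = π(0.459)²/4 = 0.1655 m²; mean velocity V = Q/A = 0.008383/0.1655 = 0.05066 m/s.
Reynolds number Re = ρVD/μ = 944 · 0.05066 · 0.459 / 0.0432 = 508.2.
Re < 2300 → laminar flow, so f = 64/Re = 64/508.2 = 0.1259 (the turbulent correlation is not needed).
Darcy-Weisbach: ΔP = f(L/D)(ρV²/2) = 0.1259·(39.3/0.459)·(944·0.05066²/2) = 0.1259·85.62·1.212 = 13.06 Pa.
Pumping power P = QΔP = 0.008383·13.06 = 0.1095 W = 0.110 W.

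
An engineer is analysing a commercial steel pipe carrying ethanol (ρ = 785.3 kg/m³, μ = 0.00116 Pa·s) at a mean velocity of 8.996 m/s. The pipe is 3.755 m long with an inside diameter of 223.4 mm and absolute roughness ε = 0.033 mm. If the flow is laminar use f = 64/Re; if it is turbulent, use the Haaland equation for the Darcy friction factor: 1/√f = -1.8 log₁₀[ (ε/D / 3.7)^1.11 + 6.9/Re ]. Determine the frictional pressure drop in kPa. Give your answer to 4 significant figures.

Reynolds number Re = ρVD/μ = 785.3 · 8.996 · 0.2234 / 0.00116 = 1.361e+06.
Re > 4000 → turbulent. Relative roughness ε/D = 3.3e-05/0.2234 = 0.000148. Haaland: 1/√f = -1.8 log₁₀[(0.000148/3.7)^1.11 + 6.9/1.361e+06] = -1.8 log₁₀[1.31e-05 + 5.07e-06] = 8.533, so f = 0.01373.
Darcy-Weisbach: ΔP = f(L/D)(ρV²/2) = 0.01373·(3.755/0.2234)·(785.3·8.996²/2) = 0.01373·16.81·3.178e+04 = 7336 Pa.
ΔP = 7336 Pa = 7.336 kPa.

ΔP ≈ 7.336 kPa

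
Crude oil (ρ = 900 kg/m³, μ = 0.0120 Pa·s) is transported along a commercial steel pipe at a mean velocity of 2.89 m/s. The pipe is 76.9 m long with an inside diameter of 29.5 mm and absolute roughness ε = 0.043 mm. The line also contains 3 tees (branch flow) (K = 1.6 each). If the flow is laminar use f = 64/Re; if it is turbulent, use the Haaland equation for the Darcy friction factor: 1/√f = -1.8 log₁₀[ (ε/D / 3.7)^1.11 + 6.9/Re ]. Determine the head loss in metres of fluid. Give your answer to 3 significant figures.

Reynolds number Re = ρVD/μ = 900 · 2.89 · 0.0295 / 0.012 = 6394.
Re > 4000 → turbulent. Relative roughness ε/D = 4.3e-05/0.0295 = 0.00146. Haaland: 1/√f = -1.8 log₁₀[(0.00146/3.7)^1.11 + 6.9/6394] = -1.8 log₁₀[0.000166 + 0.00108] = 5.228, so f = 0.03658.
Total minor-loss coefficient ΣK = 3·1.6 = 4.8.
ΔP = [f·L/D + ΣK]·(ρV²/2) = [0.03658·76.9/0.0295 + 4.8]·(900·2.89²/2) = [95.36 + 4.8]·3758 = 3.764e+05 Pa.
Head loss h_f = ΔP/(ρg) = 3.764e+05/(900·9.81) = 42.6 m.

h_f ≈ 42.6 m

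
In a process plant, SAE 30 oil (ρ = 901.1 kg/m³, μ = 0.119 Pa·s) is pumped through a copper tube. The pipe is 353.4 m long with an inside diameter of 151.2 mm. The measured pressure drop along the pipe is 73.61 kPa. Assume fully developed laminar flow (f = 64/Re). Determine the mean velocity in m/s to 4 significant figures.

For laminar flow, f = 64/Re with Re = ρVD/μ, so Darcy-Weisbach reduces to ΔP = 32μLV/D². Solving for V: V = ΔP·D²/(32μL) = 7.361e+04·(0.1512)²/(32·0.119·353.4) = 1.25 m/s.
Check: Re = ρVD/μ = 901.1·1.25·0.1512/0.119 = 1432 < 2300, so the laminar assumption holds.

V ≈ 1.250 m/s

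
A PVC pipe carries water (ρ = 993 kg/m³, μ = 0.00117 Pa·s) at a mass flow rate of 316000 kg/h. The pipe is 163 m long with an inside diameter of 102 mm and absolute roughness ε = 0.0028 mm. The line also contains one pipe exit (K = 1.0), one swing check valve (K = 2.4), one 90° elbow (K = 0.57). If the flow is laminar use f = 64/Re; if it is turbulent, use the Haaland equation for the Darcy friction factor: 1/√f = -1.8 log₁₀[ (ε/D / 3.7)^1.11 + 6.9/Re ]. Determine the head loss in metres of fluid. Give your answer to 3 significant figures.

ṁ = 316000 kg/h = 316000/3600 = 87.78 kg/s.
A = πD²/4 = π(0.102)²/4 = 0.008171 m²; mean velocity V = ṁ/(ρA) = 87.78/(993 · 0.008171) = 10.82 m/s.
Reynolds number Re = ρVD/μ = 993 · 10.82 · 0.102 / 0.00117 = 9.365e+05.
Re > 4000 → turbulent. Relative roughness ε/D = 2.8e-06/0.102 = 2.75e-05. Haaland: 1/√f = -1.8 log₁₀[(2.75e-05/3.7)^1.11 + 6.9/9.365e+05] = -1.8 log₁₀[2.02e-06 + 7.37e-06] = 9.049, so f = 0.01221.
Total minor-loss coefficient ΣK = 1·1 + 1·2.4 + 1·0.57 = 3.97.
ΔP = [f·L/D + ΣK]·(ρV²/2) = [0.01221·163/0.102 + 3.97]·(993·10.82²/2) = [19.52 + 3.97]·5.81e+04 = 1.365e+06 Pa.
Head loss h_f = ΔP/(ρg) = 1.365e+06/(993·9.81) = 140 m.

h_f ≈ 140 m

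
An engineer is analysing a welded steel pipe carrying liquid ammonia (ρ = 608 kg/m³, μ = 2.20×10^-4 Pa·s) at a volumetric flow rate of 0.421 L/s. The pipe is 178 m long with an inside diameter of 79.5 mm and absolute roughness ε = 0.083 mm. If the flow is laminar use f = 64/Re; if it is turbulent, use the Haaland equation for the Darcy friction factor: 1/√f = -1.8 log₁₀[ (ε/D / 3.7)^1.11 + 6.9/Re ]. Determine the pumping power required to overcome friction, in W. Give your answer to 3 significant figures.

P ≈ 0.0579 W

Q = 0.421 L/s = 0.421/1000 = 0.000421 m³/s.
Cross-sectional area A = πD²/4 = π(0.0795)²/4 = 0.004964 m²; mean velocity V = Q/A = 0.000421/0.004964 = 0.08481 m/s.
Reynolds number Re = ρVD/μ = 608 · 0.08481 · 0.0795 / 0.00022 = 1.863e+04.
Re > 4000 → turbulent. Relative roughness ε/D = 8.3e-05/0.0795 = 0.00104. Haaland: 1/√f = -1.8 log₁₀[(0.00104/3.7)^1.11 + 6.9/1.863e+04] = -1.8 log₁₀[0.000115 + 0.00037] = 5.965, so f = 0.0281.
Darcy-Weisbach: ΔP = f(L/D)(ρV²/2) = 0.0281·(178/0.0795)·(608·0.08481²/2) = 0.0281·2239·2.187 = 137.6 Pa.
Pumping power P = QΔP = 0.000421·137.6 = 0.05792 W = 0.0579 W.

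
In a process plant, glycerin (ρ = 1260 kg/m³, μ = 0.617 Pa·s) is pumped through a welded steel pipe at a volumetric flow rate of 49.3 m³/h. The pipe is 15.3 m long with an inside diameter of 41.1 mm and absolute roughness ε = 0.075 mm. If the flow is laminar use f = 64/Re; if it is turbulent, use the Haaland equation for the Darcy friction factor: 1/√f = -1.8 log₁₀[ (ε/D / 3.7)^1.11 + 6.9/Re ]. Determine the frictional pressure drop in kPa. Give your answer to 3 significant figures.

Q = 49.3 m³/h = 49.3/3600 = 0.01369 m³/s.
Cross-sectional area A = πD²/4 = π(0.0411)²/4 = 0.001327 m²; mean velocity V = Q/A = 0.01369/0.001327 = 10.32 m/s.
Reynolds number Re = ρVD/μ = 1260 · 10.32 · 0.0411 / 0.617 = 866.4.
Re < 2300 → laminar flow, so f = 64/Re = 64/866.4 = 0.07387 (the turbulent correlation is not needed).
Darcy-Weisbach: ΔP = f(L/D)(ρV²/2) = 0.07387·(15.3/0.0411)·(1260·10.32²/2) = 0.07387·372.3·6.712e+04 = 1.846e+06 Pa.
ΔP = 1.846e+06 Pa = 1850 kPa.

ΔP ≈ 1850 kPa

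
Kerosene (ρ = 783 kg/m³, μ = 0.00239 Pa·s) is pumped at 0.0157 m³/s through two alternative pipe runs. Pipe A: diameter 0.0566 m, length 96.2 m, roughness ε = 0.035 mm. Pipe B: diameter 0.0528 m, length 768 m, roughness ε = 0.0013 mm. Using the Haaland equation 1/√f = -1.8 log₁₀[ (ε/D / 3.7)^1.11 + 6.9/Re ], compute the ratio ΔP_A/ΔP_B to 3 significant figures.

Pipe A: V = Q/A = 0.0157/0.002516 = 6.24 m/s; Re = 1.157e+05; ε/D = 0.000618; Haaland → f = 0.02022; ΔP_A = f(L/D)(ρV²/2) = 5.238e+05 Pa.
Pipe B: V = Q/A = 0.0157/0.00219 = 7.17 m/s; Re = 1.24e+05; ε/D = 2.46e-05; Haaland → f = 0.01716; ΔP_B = f(L/D)(ρV²/2) = 5.024e+06 Pa.
ΔP_A/ΔP_B = 5.238e+05/5.024e+06 = 0.104.

ΔP_A/ΔP_B ≈ 0.104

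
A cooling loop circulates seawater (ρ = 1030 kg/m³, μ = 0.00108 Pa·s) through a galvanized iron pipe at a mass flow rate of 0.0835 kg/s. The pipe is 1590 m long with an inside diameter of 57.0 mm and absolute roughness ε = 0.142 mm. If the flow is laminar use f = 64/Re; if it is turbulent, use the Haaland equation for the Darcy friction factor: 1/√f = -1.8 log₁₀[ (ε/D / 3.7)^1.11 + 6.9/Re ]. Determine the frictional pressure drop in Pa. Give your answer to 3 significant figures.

A = πD²/4 = π(0.057)²/4 = 0.002552 m²; mean velocity V = ṁ/(ρA) = 0.0835/(1030 · 0.002552) = 0.03177 m/s.
Reynolds number Re = ρVD/μ = 1030 · 0.03177 · 0.057 / 0.00108 = 1727.
Re < 2300 → laminar flow, so f = 64/Re = 64/1727 = 0.03706 (the turbulent correlation is not needed).
Darcy-Weisbach: ΔP = f(L/D)(ρV²/2) = 0.03706·(1590/0.057)·(1030·0.03177²/2) = 0.03706·2.789e+04·0.5198 = 537.3 Pa.

ΔP ≈ 537 Pa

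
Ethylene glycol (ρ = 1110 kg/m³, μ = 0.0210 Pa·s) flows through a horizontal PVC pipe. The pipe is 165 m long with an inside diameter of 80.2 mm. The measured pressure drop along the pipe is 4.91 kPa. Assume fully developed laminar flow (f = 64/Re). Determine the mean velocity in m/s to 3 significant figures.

For laminar flow, f = 64/Re with Re = ρVD/μ, so Darcy-Weisbach reduces to ΔP = 32μLV/D². Solving for V: V = ΔP·D²/(32μL) = 4910·(0.0802)²/(32·0.021·165) = 0.2848 m/s.
Check: Re = ρVD/μ = 1110·0.2848·0.0802/0.021 = 1207 < 2300, so the laminar assumption holds.

V ≈ 0.285 m/s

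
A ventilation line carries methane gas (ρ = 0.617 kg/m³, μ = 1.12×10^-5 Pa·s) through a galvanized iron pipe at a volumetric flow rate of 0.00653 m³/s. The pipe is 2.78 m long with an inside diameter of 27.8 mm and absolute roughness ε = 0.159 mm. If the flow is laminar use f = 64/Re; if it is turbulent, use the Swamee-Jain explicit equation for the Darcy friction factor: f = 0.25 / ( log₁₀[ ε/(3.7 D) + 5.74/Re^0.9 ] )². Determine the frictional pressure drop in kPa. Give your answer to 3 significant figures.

Cross-sectional area A = πD²/4 = π(0.0278)²/4 = 0.000607 m²; mean velocity V = Q/A = 0.00653/0.000607 = 10.76 m/s.
Reynolds number Re = ρVD/μ = 0.617 · 10.76 · 0.0278 / 1.12e-05 = 1.648e+04.
Re > 4000 → turbulent. Relative roughness ε/D = 0.000159/0.0278 = 0.00572. Swamee-Jain: f = 0.25/(log₁₀[0.00572/3.7 + 5.74/1.648e+04^0.9])² = 0.25/(log₁₀[0.00155 + 0.00092])² = 0.25/(-2.608)² = 0.03675.
Darcy-Weisbach: ΔP = f(L/D)(ρV²/2) = 0.03675·(2.78/0.0278)·(0.617·10.76²/2) = 0.03675·100·35.7 = 131.2 Pa.
ΔP = 131.2 Pa = 0.131 kPa.

ΔP ≈ 0.131 kPa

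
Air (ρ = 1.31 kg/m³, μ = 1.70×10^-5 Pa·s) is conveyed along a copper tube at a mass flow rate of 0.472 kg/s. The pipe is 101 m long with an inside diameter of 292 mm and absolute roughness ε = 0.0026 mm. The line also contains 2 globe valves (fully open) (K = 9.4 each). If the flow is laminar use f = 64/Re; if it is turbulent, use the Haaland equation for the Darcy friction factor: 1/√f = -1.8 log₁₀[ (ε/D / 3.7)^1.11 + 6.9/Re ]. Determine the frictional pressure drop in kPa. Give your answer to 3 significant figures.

ΔP ≈ 0.469 kPa

A = πD²/4 = π(0.292)²/4 = 0.06697 m²; mean velocity V = ṁ/(ρA) = 0.472/(1.31 · 0.06697) = 5.38 m/s.
Reynolds number Re = ρVD/μ = 1.31 · 5.38 · 0.292 / 1.7e-05 = 1.211e+05.
Re > 4000 → turbulent. Relative roughness ε/D = 2.6e-06/0.292 = 8.9e-06. Haaland: 1/√f = -1.8 log₁₀[(8.9e-06/3.7)^1.11 + 6.9/1.211e+05] = -1.8 log₁₀[5.8e-07 + 5.7e-05] = 7.632, so f = 0.01717.
Total minor-loss coefficient ΣK = 2·9.4 = 18.8.
ΔP = [f·L/D + ΣK]·(ρV²/2) = [0.01717·101/0.292 + 18.8]·(1.31·5.38²/2) = [5.939 + 18.8]·18.96 = 469.1 Pa.
ΔP = 469.1 Pa = 0.469 kPa.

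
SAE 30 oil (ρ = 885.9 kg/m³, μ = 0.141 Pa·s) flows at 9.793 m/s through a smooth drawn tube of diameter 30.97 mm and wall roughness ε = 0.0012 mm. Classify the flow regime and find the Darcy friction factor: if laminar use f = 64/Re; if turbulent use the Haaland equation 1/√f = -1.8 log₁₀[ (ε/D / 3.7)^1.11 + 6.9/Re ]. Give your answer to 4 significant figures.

f ≈ 0.03359

Re = ρVD/μ = 885.9·9.793·0.03097/0.141 = 1906.
Re < 2300 → laminar, so f = 64/Re = 0.03359 (roughness is irrelevant in laminar flow).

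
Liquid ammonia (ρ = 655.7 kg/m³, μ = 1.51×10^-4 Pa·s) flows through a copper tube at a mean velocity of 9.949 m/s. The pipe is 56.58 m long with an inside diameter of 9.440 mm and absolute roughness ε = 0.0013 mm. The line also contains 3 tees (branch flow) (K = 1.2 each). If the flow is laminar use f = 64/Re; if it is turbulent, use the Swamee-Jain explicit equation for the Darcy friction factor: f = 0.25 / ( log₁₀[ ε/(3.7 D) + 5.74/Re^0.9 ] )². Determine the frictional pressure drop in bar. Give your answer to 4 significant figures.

Reynolds number Re = ρVD/μ = 655.7 · 9.949 · 0.00944 / 0.000151 = 4.078e+05.
Re > 4000 → turbulent. Relative roughness ε/D = 1.3e-06/0.00944 = 0.000138. Swamee-Jain: f = 0.25/(log₁₀[0.000138/3.7 + 5.74/4.078e+05^0.9])² = 0.25/(log₁₀[3.72e-05 + 5.12e-05])² = 0.25/(-4.053)² = 0.01522.
Total minor-loss coefficient ΣK = 3·1.2 = 3.6.
ΔP = [f·L/D + ΣK]·(ρV²/2) = [0.01522·56.58/0.00944 + 3.6]·(655.7·9.949²/2) = [91.2 + 3.6]·3.245e+04 = 3.076e+06 Pa.
ΔP = 3.076e+06 Pa = 30.76 bar.

ΔP ≈ 30.76 bar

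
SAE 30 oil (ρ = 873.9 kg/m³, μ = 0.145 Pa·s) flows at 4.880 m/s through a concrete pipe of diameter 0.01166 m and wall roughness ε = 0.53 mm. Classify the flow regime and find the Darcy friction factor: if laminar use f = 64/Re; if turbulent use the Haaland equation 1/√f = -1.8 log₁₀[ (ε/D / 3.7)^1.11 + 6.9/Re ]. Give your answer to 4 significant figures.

f ≈ 0.1866

Re = ρVD/μ = 873.9·4.88·0.01166/0.145 = 342.9.
Re < 2300 → laminar, so f = 64/Re = 0.1866 (roughness is irrelevant in laminar flow).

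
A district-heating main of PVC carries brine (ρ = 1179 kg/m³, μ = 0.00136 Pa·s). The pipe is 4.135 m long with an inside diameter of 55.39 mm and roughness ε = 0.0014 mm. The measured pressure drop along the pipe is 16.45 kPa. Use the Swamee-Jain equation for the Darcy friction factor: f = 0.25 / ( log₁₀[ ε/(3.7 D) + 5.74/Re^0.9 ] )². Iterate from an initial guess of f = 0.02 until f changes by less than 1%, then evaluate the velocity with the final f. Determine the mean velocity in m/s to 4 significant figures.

Rearranging Darcy-Weisbach: V = √(2·ΔP·D/(f·L·ρ)). With ε/D = 1.4e-06/0.05539 = 2.53e-05, iterate starting from f = 0.02:
  f = 0.02 → V = √(2·1.645e+04·0.05539/(0.02·4.135·1179)) = 4.323 m/s; Re = ρVD/μ = 2.076e+05; f → 0.01566
  f = 0.01566 → V = 4.886 m/s; Re = 2.346e+05; f → 0.01531
  f = 0.01531 → V = 4.941 m/s; Re = 2.372e+05; f → 0.01528
Converged (Δf/f < 1%). With the final f = 0.01528: V = √(2·1.645e+04·0.05539/(0.01528·4.135·1179)) = 4.946 m/s.

V ≈ 4.946 m/s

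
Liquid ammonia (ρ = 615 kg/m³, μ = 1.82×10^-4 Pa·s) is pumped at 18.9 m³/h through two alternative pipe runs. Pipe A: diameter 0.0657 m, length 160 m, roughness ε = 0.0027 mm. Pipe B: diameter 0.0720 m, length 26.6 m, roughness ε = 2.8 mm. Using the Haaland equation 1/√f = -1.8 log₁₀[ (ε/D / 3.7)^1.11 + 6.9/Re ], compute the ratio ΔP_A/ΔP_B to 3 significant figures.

Pipe A: V = Q/A = 0.00525/0.00339 = 1.549 m/s; Re = 3.438e+05; ε/D = 4.11e-05; Haaland → f = 0.01437; ΔP_A = f(L/D)(ρV²/2) = 2.581e+04 Pa.
Pipe B: V = Q/A = 0.00525/0.004072 = 1.289 m/s; Re = 3.137e+05; ε/D = 0.0389; Haaland → f = 0.06409; ΔP_B = f(L/D)(ρV²/2) = 1.211e+04 Pa.
ΔP_A/ΔP_B = 2.581e+04/1.211e+04 = 2.13.

ΔP_A/ΔP_B ≈ 2.13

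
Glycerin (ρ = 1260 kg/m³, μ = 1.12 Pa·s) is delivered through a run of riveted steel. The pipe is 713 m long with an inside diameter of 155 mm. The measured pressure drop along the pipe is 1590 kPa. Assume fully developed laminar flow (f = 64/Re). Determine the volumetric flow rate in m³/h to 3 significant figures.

For laminar flow, f = 64/Re with Re = ρVD/μ, so Darcy-Weisbach reduces to ΔP = 32μLV/D². Solving for V: V = ΔP·D²/(32μL) = 1.59e+06·(0.155)²/(32·1.12·713) = 1.495 m/s.
Check: Re = ρVD/μ = 1260·1.495·0.155/1.12 = 260.7 < 2300, so the laminar assumption holds.
Q = V·A = 1.495·(π/4·0.155²) = 0.02821 m³/s = 102 m³/h.

Q ≈ 102 m³/h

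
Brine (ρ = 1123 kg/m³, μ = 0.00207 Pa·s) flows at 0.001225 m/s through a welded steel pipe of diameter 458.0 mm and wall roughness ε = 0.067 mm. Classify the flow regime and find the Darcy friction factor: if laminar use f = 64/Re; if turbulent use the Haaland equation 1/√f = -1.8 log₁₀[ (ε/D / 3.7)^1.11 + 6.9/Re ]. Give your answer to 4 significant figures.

Re = ρVD/μ = 1123·0.001225·0.458/0.00207 = 304.4.
Re < 2300 → laminar, so f = 64/Re = 0.2103 (roughness is irrelevant in laminar flow).

f ≈ 0.2103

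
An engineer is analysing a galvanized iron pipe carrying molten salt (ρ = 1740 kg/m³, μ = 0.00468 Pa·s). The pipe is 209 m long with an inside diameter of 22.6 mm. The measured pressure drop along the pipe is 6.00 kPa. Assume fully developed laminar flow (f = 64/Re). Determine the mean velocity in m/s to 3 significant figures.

For laminar flow, f = 64/Re with Re = ρVD/μ, so Darcy-Weisbach reduces to ΔP = 32μLV/D². Solving for V: V = ΔP·D²/(32μL) = 6000·(0.0226)²/(32·0.00468·209) = 0.09791 m/s.
Check: Re = ρVD/μ = 1740·0.09791·0.0226/0.00468 = 822.7 < 2300, so the laminar assumption holds.

V ≈ 0.0979 m/s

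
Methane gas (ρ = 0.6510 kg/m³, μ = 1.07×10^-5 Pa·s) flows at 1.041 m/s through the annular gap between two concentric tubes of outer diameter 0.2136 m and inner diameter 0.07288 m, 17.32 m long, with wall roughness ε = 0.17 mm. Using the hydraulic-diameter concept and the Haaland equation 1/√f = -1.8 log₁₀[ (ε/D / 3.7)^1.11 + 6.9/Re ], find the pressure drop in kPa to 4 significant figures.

ΔP ≈ 0.001449 kPa

Hydraulic diameter D_h = 4A/P = D_o - D_i = 0.2136 - 0.07288 = 0.1407 m.
Re = ρVD_h/μ = 0.651·1.041·0.1407/1.07e-05 = 8913.
ε/D_h = 0.00017/0.1407 = 0.00121; Haaland gives 1/√f = -1.8 log₁₀[0.000135+0.000774] = 5.474, so f = 0.03337.
ΔP = f(L/D_h)(ρV²/2) = 0.03337·17.32/0.1407·0.3527 = 1.449 Pa.
ΔP = 0.001449 kPa.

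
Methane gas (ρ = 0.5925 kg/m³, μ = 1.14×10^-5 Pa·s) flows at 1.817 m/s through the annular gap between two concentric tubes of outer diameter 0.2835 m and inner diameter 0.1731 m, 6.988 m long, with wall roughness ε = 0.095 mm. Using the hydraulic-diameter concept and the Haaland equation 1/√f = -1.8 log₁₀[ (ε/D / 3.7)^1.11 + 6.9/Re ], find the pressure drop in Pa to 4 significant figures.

ΔP ≈ 1.960 Pa

Hydraulic diameter D_h = 4A/P = D_o - D_i = 0.2835 - 0.1731 = 0.1104 m.
Re = ρVD_h/μ = 0.5925·1.817·0.1104/1.14e-05 = 1.043e+04.
ε/D_h = 9.5e-05/0.1104 = 0.000861; Haaland gives 1/√f = -1.8 log₁₀[9.27e-05+0.000662] = 5.62, so f = 0.03166.
ΔP = f(L/D_h)(ρV²/2) = 0.03166·6.988/0.1104·0.9781 = 1.96 Pa.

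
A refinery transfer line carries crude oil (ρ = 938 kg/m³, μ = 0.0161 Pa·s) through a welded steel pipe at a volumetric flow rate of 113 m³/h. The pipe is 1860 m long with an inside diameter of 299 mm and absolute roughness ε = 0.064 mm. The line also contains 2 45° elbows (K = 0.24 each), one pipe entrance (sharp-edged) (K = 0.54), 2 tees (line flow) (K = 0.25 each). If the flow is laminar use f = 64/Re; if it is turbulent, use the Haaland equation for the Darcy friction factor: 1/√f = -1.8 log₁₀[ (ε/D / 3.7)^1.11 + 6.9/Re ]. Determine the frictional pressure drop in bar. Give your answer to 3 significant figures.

ΔP ≈ 0.196 bar

Q = 113 m³/h = 113/3600 = 0.03139 m³/s.
Cross-sectional area A = πD²/4 = π(0.299)²/4 = 0.07022 m²; mean velocity V = Q/A = 0.03139/0.07022 = 0.447 m/s.
Reynolds number Re = ρVD/μ = 938 · 0.447 · 0.299 / 0.0161 = 7787.
Re > 4000 → turbulent. Relative roughness ε/D = 6.4e-05/0.299 = 0.000214. Haaland: 1/√f = -1.8 log₁₀[(0.000214/3.7)^1.11 + 6.9/7787] = -1.8 log₁₀[1.98e-05 + 0.000886] = 5.477, so f = 0.03333.
Total minor-loss coefficient ΣK = 2·0.24 + 1·0.54 + 2·0.25 = 1.52.
ΔP = [f·L/D + ΣK]·(ρV²/2) = [0.03333·1860/0.299 + 1.52]·(938·0.447²/2) = [207.4 + 1.52]·93.73 = 1.958e+04 Pa.
ΔP = 1.958e+04 Pa = 0.196 bar.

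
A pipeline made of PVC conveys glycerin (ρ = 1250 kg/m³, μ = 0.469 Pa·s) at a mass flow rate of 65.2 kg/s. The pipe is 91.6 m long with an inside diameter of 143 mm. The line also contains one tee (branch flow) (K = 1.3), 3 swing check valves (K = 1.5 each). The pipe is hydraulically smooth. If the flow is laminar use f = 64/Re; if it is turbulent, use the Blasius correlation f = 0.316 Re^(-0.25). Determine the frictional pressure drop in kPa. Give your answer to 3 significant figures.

ΔP ≈ 257 kPa

A = πD²/4 = π(0.143)²/4 = 0.01606 m²; mean velocity V = ṁ/(ρA) = 65.2/(1250 · 0.01606) = 3.248 m/s.
Reynolds number Re = ρVD/μ = 1250 · 3.248 · 0.143 / 0.469 = 1238.
Re < 2300 → laminar flow, so f = 64/Re = 64/1238 = 0.0517 (the turbulent correlation is not needed).
Total minor-loss coefficient ΣK = 1·1.3 + 3·1.5 = 5.8.
ΔP = [f·L/D + ΣK]·(ρV²/2) = [0.0517·91.6/0.143 + 5.8]·(1250·3.248²/2) = [33.12 + 5.8]·6592 = 2.566e+05 Pa.
ΔP = 2.566e+05 Pa = 257 kPa.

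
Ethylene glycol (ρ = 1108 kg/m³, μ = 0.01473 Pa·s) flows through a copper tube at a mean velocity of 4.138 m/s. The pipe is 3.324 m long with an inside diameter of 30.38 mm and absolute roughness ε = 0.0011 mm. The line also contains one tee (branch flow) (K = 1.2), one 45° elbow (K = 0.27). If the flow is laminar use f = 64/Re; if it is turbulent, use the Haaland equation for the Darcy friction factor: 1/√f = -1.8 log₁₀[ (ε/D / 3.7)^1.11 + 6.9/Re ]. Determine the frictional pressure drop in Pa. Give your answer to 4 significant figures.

ΔP ≈ 46530 Pa

Reynolds number Re = ρVD/μ = 1108 · 4.138 · 0.03038 / 0.0147 = 9456.
Re > 4000 → turbulent. Relative roughness ε/D = 1.1e-06/0.03038 = 3.62e-05. Haaland: 1/√f = -1.8 log₁₀[(3.62e-05/3.7)^1.11 + 6.9/9456] = -1.8 log₁₀[2.75e-06 + 0.00073] = 5.643, so f = 0.0314.
Total minor-loss coefficient ΣK = 1·1.2 + 1·0.27 = 1.47.
ΔP = [f·L/D + ΣK]·(ρV²/2) = [0.0314·3.324/0.03038 + 1.47]·(1108·4.138²/2) = [3.435 + 1.47]·9486 = 4.653e+04 Pa.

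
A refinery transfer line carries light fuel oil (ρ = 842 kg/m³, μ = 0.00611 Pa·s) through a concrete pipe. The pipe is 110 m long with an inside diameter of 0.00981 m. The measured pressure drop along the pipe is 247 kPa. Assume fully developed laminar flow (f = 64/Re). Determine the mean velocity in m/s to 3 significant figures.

V ≈ 1.11 m/s

For laminar flow, f = 64/Re with Re = ρVD/μ, so Darcy-Weisbach reduces to ΔP = 32μLV/D². Solving for V: V = ΔP·D²/(32μL) = 2.47e+05·(0.00981)²/(32·0.00611·110) = 1.105 m/s.
Check: Re = ρVD/μ = 842·1.105·0.00981/0.00611 = 1494 < 2300, so the laminar assumption holds.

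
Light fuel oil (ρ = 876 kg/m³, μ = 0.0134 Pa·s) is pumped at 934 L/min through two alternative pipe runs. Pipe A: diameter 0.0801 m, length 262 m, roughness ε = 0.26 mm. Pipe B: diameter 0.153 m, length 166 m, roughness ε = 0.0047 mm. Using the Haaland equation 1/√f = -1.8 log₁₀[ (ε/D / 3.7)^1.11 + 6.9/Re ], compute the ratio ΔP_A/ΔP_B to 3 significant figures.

Pipe A: V = Q/A = 0.01557/0.005039 = 3.089 m/s; Re = 1.618e+04; ε/D = 0.00325; Haaland → f = 0.03253; ΔP_A = f(L/D)(ρV²/2) = 4.447e+05 Pa.
Pipe B: V = Q/A = 0.01557/0.01839 = 0.8467 m/s; Re = 8469; ε/D = 3.07e-05; Haaland → f = 0.03237; ΔP_B = f(L/D)(ρV²/2) = 1.103e+04 Pa.
ΔP_A/ΔP_B = 4.447e+05/1.103e+04 = 40.3.

ΔP_A/ΔP_B ≈ 40.3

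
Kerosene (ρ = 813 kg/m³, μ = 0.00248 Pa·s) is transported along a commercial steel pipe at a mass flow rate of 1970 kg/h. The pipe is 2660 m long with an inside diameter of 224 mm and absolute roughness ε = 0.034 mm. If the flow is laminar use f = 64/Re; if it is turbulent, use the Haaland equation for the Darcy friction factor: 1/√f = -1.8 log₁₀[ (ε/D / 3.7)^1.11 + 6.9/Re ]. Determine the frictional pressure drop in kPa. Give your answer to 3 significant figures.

ΔP ≈ 0.0719 kPa

ṁ = 1970 kg/h = 1970/3600 = 0.5472 kg/s.
A = πD²/4 = π(0.224)²/4 = 0.03941 m²; mean velocity V = ṁ/(ρA) = 0.5472/(813 · 0.03941) = 0.01708 m/s.
Reynolds number Re = ρVD/μ = 813 · 0.01708 · 0.224 / 0.00248 = 1254.
Re < 2300 → laminar flow, so f = 64/Re = 64/1254 = 0.05103 (the turbulent correlation is not needed).
Darcy-Weisbach: ΔP = f(L/D)(ρV²/2) = 0.05103·(2660/0.224)·(813·0.01708²/2) = 0.05103·1.188e+04·0.1186 = 71.86 Pa.
ΔP = 71.86 Pa = 0.0719 kPa.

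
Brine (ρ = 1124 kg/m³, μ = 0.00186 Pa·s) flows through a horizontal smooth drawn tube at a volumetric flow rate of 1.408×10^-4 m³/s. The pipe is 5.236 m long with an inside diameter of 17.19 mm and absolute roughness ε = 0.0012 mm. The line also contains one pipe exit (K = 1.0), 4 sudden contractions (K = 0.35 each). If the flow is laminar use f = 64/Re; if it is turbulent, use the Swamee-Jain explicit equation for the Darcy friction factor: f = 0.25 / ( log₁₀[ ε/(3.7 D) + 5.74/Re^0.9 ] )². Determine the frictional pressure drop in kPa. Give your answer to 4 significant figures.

ΔP ≈ 2.728 kPa

Cross-sectional area A = πD²/4 = π(0.01719)²/4 = 0.0002321 m²; mean velocity V = Q/A = 0.0001408/0.0002321 = 0.6067 m/s.
Reynolds number Re = ρVD/μ = 1124 · 0.6067 · 0.01719 / 0.00186 = 6302.
Re > 4000 → turbulent. Relative roughness ε/D = 1.2e-06/0.01719 = 6.98e-05. Swamee-Jain: f = 0.25/(log₁₀[6.98e-05/3.7 + 5.74/6302^0.9])² = 0.25/(log₁₀[1.89e-05 + 0.00218])² = 0.25/(-2.657)² = 0.03542.
Total minor-loss coefficient ΣK = 1·1 + 4·0.35 = 2.4.
ΔP = [f·L/D + ΣK]·(ρV²/2) = [0.03542·5.236/0.01719 + 2.4]·(1124·0.6067²/2) = [10.79 + 2.4]·206.9 = 2728 Pa.
ΔP = 2728 Pa = 2.728 kPa.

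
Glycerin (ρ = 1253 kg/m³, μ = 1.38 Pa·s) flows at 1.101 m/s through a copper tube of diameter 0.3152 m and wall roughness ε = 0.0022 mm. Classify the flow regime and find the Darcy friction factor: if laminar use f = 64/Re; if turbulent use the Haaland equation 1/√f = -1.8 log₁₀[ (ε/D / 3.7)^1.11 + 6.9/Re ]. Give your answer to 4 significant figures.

f ≈ 0.2031

Re = ρVD/μ = 1253·1.101·0.3152/1.38 = 315.1.
Re < 2300 → laminar, so f = 64/Re = 0.2031 (roughness is irrelevant in laminar flow).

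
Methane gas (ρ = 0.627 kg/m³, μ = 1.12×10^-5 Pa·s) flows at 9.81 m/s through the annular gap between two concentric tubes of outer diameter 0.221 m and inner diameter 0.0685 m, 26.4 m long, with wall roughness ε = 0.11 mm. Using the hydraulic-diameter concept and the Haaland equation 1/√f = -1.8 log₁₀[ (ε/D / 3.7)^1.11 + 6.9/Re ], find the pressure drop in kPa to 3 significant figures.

ΔP ≈ 0.112 kPa

Hydraulic diameter D_h = 4A/P = D_o - D_i = 0.221 - 0.0685 = 0.1525 m.
Re = ρVD_h/μ = 0.627·9.81·0.1525/1.12e-05 = 8.375e+04.
ε/D_h = 0.00011/0.1525 = 0.000721; Haaland gives 1/√f = -1.8 log₁₀[7.62e-05+8.24e-05] = 6.84, so f = 0.02138.
ΔP = f(L/D_h)(ρV²/2) = 0.02138·26.4/0.1525·30.17 = 111.6 Pa.
ΔP = 0.112 kPa.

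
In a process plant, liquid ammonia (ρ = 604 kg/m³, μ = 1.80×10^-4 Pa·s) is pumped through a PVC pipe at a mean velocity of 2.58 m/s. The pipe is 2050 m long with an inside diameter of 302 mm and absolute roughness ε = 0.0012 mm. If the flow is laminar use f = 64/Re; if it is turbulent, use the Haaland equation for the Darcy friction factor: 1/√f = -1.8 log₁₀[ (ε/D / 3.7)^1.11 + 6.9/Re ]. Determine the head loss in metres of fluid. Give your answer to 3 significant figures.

h_f ≈ 23.1 m

Reynolds number Re = ρVD/μ = 604 · 2.58 · 0.302 / 0.00018 = 2.615e+06.
Re > 4000 → turbulent. Relative roughness ε/D = 1.2e-06/0.302 = 3.97e-06. Haaland: 1/√f = -1.8 log₁₀[(3.97e-06/3.7)^1.11 + 6.9/2.615e+06] = -1.8 log₁₀[2.37e-07 + 2.64e-06] = 9.974, so f = 0.01005.
Darcy-Weisbach: ΔP = f(L/D)(ρV²/2) = 0.01005·(2050/0.302)·(604·2.58²/2) = 0.01005·6788·2010 = 1.372e+05 Pa.
Head loss h_f = ΔP/(ρg) = 1.372e+05/(604·9.81) = 23.1 m.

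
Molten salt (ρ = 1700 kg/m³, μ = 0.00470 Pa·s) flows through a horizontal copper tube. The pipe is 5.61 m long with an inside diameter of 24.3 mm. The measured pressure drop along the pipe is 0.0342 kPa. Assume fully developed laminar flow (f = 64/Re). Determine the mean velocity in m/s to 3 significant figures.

V ≈ 0.0239 m/s

For laminar flow, f = 64/Re with Re = ρVD/μ, so Darcy-Weisbach reduces to ΔP = 32μLV/D². Solving for V: V = ΔP·D²/(32μL) = 34.2·(0.0243)²/(32·0.0047·5.61) = 0.02393 m/s.
Check: Re = ρVD/μ = 1700·0.02393·0.0243/0.0047 = 210.4 < 2300, so the laminar assumption holds.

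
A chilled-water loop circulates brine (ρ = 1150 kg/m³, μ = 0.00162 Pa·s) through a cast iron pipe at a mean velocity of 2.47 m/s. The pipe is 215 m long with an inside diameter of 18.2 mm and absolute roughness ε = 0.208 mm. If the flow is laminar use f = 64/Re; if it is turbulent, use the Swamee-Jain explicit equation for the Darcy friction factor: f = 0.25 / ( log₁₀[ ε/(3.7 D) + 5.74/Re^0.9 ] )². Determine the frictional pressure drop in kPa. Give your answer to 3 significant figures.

Reynolds number Re = ρVD/μ = 1150 · 2.47 · 0.0182 / 0.00162 = 3.191e+04.
Re > 4000 → turbulent. Relative roughness ε/D = 0.000208/0.0182 = 0.0114. Swamee-Jain: f = 0.25/(log₁₀[0.0114/3.7 + 5.74/3.191e+04^0.9])² = 0.25/(log₁₀[0.00309 + 0.000507])² = 0.25/(-2.444)² = 0.04185.
Darcy-Weisbach: ΔP = f(L/D)(ρV²/2) = 0.04185·(215/0.0182)·(1150·2.47²/2) = 0.04185·1.181e+04·3508 = 1.734e+06 Pa.
ΔP = 1.734e+06 Pa = 1730 kPa.

ΔP ≈ 1730 kPa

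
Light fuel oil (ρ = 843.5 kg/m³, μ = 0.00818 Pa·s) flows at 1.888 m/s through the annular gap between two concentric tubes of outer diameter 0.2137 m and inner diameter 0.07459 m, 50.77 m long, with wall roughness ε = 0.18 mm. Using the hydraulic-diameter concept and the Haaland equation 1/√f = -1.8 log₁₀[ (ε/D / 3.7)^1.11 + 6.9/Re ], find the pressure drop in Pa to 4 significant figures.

ΔP ≈ 14670 Pa

Hydraulic diameter D_h = 4A/P = D_o - D_i = 0.2137 - 0.07459 = 0.1391 m.
Re = ρVD_h/μ = 843.5·1.888·0.1391/0.00818 = 2.708e+04.
ε/D_h = 0.00018/0.1391 = 0.00129; Haaland gives 1/√f = -1.8 log₁₀[0.000146+0.000255] = 6.115, so f = 0.02674.
ΔP = f(L/D_h)(ρV²/2) = 0.02674·50.77/0.1391·1503 = 1.467e+04 Pa.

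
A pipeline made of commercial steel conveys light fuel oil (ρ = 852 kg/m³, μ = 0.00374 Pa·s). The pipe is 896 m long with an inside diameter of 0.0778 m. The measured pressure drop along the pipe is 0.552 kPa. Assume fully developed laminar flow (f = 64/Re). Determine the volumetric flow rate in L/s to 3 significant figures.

For laminar flow, f = 64/Re with Re = ρVD/μ, so Darcy-Weisbach reduces to ΔP = 32μLV/D². Solving for V: V = ΔP·D²/(32μL) = 552·(0.0778)²/(32·0.00374·896) = 0.03116 m/s.
Check: Re = ρVD/μ = 852·0.03116·0.0778/0.00374 = 552.2 < 2300, so the laminar assumption holds.
Q = V·A = 0.03116·(π/4·0.0778²) = 0.0001481 m³/s = 0.148 L/s.

Q ≈ 0.148 L/s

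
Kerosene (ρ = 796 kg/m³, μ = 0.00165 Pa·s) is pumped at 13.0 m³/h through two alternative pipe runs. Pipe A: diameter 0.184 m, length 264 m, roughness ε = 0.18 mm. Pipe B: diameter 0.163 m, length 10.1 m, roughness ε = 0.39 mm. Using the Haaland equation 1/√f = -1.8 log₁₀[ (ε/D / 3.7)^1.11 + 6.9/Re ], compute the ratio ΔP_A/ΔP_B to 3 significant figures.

ΔP_A/ΔP_B ≈ 13.6

Pipe A: V = Q/A = 0.003611/0.02659 = 0.1358 m/s; Re = 1.205e+04; ε/D = 0.000978; Haaland → f = 0.03075; ΔP_A = f(L/D)(ρV²/2) = 323.9 Pa.
Pipe B: V = Q/A = 0.003611/0.02087 = 0.1731 m/s; Re = 1.361e+04; ε/D = 0.00239; Haaland → f = 0.03213; ΔP_B = f(L/D)(ρV²/2) = 23.73 Pa.
ΔP_A/ΔP_B = 323.9/23.73 = 13.6.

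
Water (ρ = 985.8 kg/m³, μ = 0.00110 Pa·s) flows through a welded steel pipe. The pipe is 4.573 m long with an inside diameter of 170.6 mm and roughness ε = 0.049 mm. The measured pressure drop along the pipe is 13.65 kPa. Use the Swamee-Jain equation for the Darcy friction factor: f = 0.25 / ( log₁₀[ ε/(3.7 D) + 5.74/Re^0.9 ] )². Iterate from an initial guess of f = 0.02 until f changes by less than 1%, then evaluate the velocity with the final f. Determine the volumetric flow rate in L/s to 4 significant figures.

Q ≈ 186.6 L/s

Rearranging Darcy-Weisbach: V = √(2·ΔP·D/(f·L·ρ)). With ε/D = 4.9e-05/0.1706 = 0.000287, iterate starting from f = 0.02:
  f = 0.02 → V = √(2·1.365e+04·0.1706/(0.02·4.573·985.8)) = 7.187 m/s; Re = ρVD/μ = 1.099e+06; f → 0.01558
  f = 0.01558 → V = 8.144 m/s; Re = 1.245e+06; f → 0.0155
Converged (Δf/f < 1%). With the final f = 0.0155: V = √(2·1.365e+04·0.1706/(0.0155·4.573·985.8)) = 8.164 m/s.
Q = V·A = 8.164·(π/4·0.1706²) = 0.1866 m³/s = 186.6 L/s.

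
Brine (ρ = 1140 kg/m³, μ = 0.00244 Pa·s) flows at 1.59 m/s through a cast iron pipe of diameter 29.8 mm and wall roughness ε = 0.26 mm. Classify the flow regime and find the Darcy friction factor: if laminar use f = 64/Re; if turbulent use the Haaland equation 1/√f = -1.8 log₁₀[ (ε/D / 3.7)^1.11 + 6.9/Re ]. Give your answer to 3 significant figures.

Re = ρVD/μ = 1140·1.59·0.0298/0.00244 = 2.214e+04.
Re > 4000 → turbulent. ε/D = 0.00026/0.0298 = 0.00872; Haaland: 1/√f = -1.8 log₁₀[0.00121 + 0.000312] = 5.071, so f = 0.03889.

f ≈ 0.0389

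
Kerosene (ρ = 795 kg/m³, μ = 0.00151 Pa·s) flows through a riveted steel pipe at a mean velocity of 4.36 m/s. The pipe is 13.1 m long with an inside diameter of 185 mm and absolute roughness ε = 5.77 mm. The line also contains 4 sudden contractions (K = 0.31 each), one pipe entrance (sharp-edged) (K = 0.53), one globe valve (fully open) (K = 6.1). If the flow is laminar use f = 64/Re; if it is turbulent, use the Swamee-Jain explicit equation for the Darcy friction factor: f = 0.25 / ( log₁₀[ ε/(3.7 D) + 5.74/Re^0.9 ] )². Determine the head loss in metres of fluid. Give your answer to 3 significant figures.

h_f ≈ 11.6 m

Reynolds number Re = ρVD/μ = 795 · 4.36 · 0.185 / 0.00151 = 4.247e+05.
Re > 4000 → turbulent. Relative roughness ε/D = 0.00577/0.185 = 0.0312. Swamee-Jain: f = 0.25/(log₁₀[0.0312/3.7 + 5.74/4.247e+05^0.9])² = 0.25/(log₁₀[0.00843 + 4.94e-05])² = 0.25/(-2.072)² = 0.05825.
Total minor-loss coefficient ΣK = 4·0.31 + 1·0.53 + 1·6.1 = 7.87.
ΔP = [f·L/D + ΣK]·(ρV²/2) = [0.05825·13.1/0.185 + 7.87]·(795·4.36²/2) = [4.125 + 7.87]·7556 = 9.064e+04 Pa.
Head loss h_f = ΔP/(ρg) = 9.064e+04/(795·9.81) = 11.6 m.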